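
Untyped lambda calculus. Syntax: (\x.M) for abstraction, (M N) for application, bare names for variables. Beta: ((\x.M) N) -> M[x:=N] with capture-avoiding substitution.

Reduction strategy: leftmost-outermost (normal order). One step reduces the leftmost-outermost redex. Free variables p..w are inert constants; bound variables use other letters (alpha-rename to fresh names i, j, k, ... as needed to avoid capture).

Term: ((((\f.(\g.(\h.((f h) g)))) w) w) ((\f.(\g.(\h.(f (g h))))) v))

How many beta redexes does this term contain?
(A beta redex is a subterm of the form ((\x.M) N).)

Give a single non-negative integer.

Answer: 2

Derivation:
Term: ((((\f.(\g.(\h.((f h) g)))) w) w) ((\f.(\g.(\h.(f (g h))))) v))
  Redex: ((\f.(\g.(\h.((f h) g)))) w)
  Redex: ((\f.(\g.(\h.(f (g h))))) v)
Total redexes: 2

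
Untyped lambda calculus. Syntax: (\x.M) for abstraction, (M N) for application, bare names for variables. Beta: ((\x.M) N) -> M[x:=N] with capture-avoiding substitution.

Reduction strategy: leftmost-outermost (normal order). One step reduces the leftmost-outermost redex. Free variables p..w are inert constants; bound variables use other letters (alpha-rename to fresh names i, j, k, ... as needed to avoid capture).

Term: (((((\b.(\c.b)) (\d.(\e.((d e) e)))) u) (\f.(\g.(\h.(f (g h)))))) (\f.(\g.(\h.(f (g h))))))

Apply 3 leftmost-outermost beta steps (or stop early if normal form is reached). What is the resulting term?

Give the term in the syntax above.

Step 0: (((((\b.(\c.b)) (\d.(\e.((d e) e)))) u) (\f.(\g.(\h.(f (g h)))))) (\f.(\g.(\h.(f (g h))))))
Step 1: ((((\c.(\d.(\e.((d e) e)))) u) (\f.(\g.(\h.(f (g h)))))) (\f.(\g.(\h.(f (g h))))))
Step 2: (((\d.(\e.((d e) e))) (\f.(\g.(\h.(f (g h)))))) (\f.(\g.(\h.(f (g h))))))
Step 3: ((\e.(((\f.(\g.(\h.(f (g h))))) e) e)) (\f.(\g.(\h.(f (g h))))))

Answer: ((\e.(((\f.(\g.(\h.(f (g h))))) e) e)) (\f.(\g.(\h.(f (g h))))))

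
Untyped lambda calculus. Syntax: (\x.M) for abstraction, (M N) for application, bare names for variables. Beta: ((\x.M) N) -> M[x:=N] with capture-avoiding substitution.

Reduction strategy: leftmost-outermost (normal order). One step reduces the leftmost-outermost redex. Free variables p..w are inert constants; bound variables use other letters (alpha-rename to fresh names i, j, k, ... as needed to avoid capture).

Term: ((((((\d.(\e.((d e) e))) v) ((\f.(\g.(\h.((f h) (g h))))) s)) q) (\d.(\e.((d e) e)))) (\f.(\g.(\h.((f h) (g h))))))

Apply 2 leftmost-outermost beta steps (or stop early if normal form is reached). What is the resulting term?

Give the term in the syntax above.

Step 0: ((((((\d.(\e.((d e) e))) v) ((\f.(\g.(\h.((f h) (g h))))) s)) q) (\d.(\e.((d e) e)))) (\f.(\g.(\h.((f h) (g h))))))
Step 1: (((((\e.((v e) e)) ((\f.(\g.(\h.((f h) (g h))))) s)) q) (\d.(\e.((d e) e)))) (\f.(\g.(\h.((f h) (g h))))))
Step 2: (((((v ((\f.(\g.(\h.((f h) (g h))))) s)) ((\f.(\g.(\h.((f h) (g h))))) s)) q) (\d.(\e.((d e) e)))) (\f.(\g.(\h.((f h) (g h))))))

Answer: (((((v ((\f.(\g.(\h.((f h) (g h))))) s)) ((\f.(\g.(\h.((f h) (g h))))) s)) q) (\d.(\e.((d e) e)))) (\f.(\g.(\h.((f h) (g h))))))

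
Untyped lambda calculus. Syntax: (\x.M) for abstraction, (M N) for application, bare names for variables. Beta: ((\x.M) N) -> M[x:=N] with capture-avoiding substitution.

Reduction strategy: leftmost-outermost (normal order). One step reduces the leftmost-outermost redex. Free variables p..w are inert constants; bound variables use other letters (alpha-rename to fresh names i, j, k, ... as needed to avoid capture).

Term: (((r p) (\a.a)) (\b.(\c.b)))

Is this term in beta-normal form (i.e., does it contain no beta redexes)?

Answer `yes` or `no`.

Term: (((r p) (\a.a)) (\b.(\c.b)))
No beta redexes found.

Answer: yes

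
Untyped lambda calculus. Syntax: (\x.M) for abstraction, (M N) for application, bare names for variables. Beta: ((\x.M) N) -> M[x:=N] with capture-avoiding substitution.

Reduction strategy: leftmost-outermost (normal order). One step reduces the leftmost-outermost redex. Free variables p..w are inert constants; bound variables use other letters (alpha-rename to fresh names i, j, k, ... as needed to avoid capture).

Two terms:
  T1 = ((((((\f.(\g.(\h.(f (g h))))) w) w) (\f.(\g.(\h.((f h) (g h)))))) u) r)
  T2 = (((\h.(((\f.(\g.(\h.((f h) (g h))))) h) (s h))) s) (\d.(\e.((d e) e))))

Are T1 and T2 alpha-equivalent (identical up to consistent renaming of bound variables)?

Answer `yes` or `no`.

Term 1: ((((((\f.(\g.(\h.(f (g h))))) w) w) (\f.(\g.(\h.((f h) (g h)))))) u) r)
Term 2: (((\h.(((\f.(\g.(\h.((f h) (g h))))) h) (s h))) s) (\d.(\e.((d e) e))))
Alpha-equivalence: compare structure up to binder renaming.
Result: False

Answer: no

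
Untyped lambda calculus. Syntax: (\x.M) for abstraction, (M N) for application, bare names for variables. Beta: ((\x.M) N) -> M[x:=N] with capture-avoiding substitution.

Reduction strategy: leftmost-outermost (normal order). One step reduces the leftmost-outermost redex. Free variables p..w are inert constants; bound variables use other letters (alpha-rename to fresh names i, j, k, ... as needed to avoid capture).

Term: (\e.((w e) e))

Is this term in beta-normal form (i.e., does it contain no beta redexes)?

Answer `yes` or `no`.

Term: (\e.((w e) e))
No beta redexes found.

Answer: yes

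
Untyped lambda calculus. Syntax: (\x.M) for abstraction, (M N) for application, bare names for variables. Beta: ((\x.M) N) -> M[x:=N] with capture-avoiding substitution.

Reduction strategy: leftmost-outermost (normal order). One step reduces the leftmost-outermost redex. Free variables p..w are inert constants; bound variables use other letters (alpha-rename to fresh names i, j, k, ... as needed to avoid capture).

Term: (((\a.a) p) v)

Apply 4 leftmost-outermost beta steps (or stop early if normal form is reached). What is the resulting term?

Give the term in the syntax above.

Step 0: (((\a.a) p) v)
Step 1: (p v)
Step 2: (normal form reached)

Answer: (p v)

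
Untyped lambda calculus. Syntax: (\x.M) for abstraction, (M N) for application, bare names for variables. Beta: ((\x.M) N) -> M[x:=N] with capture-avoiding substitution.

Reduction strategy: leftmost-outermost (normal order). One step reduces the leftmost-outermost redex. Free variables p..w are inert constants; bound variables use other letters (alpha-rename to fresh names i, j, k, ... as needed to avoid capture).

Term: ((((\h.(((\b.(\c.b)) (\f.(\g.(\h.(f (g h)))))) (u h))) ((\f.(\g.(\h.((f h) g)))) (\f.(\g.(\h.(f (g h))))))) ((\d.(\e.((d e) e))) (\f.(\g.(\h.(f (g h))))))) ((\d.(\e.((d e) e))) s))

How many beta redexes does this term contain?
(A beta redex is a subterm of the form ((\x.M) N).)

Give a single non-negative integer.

Answer: 5

Derivation:
Term: ((((\h.(((\b.(\c.b)) (\f.(\g.(\h.(f (g h)))))) (u h))) ((\f.(\g.(\h.((f h) g)))) (\f.(\g.(\h.(f (g h))))))) ((\d.(\e.((d e) e))) (\f.(\g.(\h.(f (g h))))))) ((\d.(\e.((d e) e))) s))
  Redex: ((\h.(((\b.(\c.b)) (\f.(\g.(\h.(f (g h)))))) (u h))) ((\f.(\g.(\h.((f h) g)))) (\f.(\g.(\h.(f (g h)))))))
  Redex: ((\b.(\c.b)) (\f.(\g.(\h.(f (g h))))))
  Redex: ((\f.(\g.(\h.((f h) g)))) (\f.(\g.(\h.(f (g h))))))
  Redex: ((\d.(\e.((d e) e))) (\f.(\g.(\h.(f (g h))))))
  Redex: ((\d.(\e.((d e) e))) s)
Total redexes: 5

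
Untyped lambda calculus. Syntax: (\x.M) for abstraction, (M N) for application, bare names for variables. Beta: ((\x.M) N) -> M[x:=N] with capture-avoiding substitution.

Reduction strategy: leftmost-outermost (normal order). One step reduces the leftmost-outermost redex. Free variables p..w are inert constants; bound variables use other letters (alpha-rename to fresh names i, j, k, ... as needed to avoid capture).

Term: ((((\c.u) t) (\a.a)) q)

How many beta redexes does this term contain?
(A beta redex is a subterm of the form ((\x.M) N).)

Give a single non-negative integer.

Answer: 1

Derivation:
Term: ((((\c.u) t) (\a.a)) q)
  Redex: ((\c.u) t)
Total redexes: 1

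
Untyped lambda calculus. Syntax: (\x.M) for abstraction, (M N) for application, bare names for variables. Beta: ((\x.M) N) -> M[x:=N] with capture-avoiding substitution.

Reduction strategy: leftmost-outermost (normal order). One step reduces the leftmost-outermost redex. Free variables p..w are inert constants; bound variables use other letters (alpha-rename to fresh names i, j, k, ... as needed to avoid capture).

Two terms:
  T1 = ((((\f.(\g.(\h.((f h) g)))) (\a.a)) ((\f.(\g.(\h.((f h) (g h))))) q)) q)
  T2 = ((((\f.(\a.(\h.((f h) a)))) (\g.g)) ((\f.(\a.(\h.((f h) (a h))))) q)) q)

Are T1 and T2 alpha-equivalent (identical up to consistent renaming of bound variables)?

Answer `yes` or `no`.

Term 1: ((((\f.(\g.(\h.((f h) g)))) (\a.a)) ((\f.(\g.(\h.((f h) (g h))))) q)) q)
Term 2: ((((\f.(\a.(\h.((f h) a)))) (\g.g)) ((\f.(\a.(\h.((f h) (a h))))) q)) q)
Alpha-equivalence: compare structure up to binder renaming.
Result: True

Answer: yes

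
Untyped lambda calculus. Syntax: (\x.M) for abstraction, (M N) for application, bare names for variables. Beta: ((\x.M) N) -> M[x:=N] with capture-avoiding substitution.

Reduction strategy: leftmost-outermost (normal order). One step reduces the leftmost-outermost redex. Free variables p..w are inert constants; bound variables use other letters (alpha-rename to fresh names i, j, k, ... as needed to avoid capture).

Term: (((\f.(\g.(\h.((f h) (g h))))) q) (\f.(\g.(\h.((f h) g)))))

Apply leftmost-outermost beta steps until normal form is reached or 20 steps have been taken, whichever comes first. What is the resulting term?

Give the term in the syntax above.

Step 0: (((\f.(\g.(\h.((f h) (g h))))) q) (\f.(\g.(\h.((f h) g)))))
Step 1: ((\g.(\h.((q h) (g h)))) (\f.(\g.(\h.((f h) g)))))
Step 2: (\h.((q h) ((\f.(\g.(\h.((f h) g)))) h)))
Step 3: (\h.((q h) (\g.(\i.((h i) g)))))

Answer: (\h.((q h) (\g.(\i.((h i) g)))))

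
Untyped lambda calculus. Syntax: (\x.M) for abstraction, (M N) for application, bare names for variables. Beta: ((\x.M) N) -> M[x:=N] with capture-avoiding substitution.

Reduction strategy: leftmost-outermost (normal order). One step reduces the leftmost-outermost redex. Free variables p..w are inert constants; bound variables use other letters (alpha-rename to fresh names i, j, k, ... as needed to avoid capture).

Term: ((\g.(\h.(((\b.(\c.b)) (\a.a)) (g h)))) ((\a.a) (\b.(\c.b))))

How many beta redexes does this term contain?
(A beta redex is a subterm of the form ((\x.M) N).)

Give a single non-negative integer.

Answer: 3

Derivation:
Term: ((\g.(\h.(((\b.(\c.b)) (\a.a)) (g h)))) ((\a.a) (\b.(\c.b))))
  Redex: ((\g.(\h.(((\b.(\c.b)) (\a.a)) (g h)))) ((\a.a) (\b.(\c.b))))
  Redex: ((\b.(\c.b)) (\a.a))
  Redex: ((\a.a) (\b.(\c.b)))
Total redexes: 3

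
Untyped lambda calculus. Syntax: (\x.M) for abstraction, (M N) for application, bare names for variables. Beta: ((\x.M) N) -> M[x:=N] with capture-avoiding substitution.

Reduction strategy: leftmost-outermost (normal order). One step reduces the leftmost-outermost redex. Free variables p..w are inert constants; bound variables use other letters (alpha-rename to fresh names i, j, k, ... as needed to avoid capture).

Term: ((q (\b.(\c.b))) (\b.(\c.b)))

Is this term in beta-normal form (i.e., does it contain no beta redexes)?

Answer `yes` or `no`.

Answer: yes

Derivation:
Term: ((q (\b.(\c.b))) (\b.(\c.b)))
No beta redexes found.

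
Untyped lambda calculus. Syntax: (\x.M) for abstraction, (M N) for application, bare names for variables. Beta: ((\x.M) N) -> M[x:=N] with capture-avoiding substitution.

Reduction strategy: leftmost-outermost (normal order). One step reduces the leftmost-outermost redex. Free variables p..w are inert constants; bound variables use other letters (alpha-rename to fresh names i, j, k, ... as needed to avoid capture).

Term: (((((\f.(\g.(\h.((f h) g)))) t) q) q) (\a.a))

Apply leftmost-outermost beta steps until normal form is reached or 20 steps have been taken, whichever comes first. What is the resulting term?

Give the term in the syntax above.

Step 0: (((((\f.(\g.(\h.((f h) g)))) t) q) q) (\a.a))
Step 1: ((((\g.(\h.((t h) g))) q) q) (\a.a))
Step 2: (((\h.((t h) q)) q) (\a.a))
Step 3: (((t q) q) (\a.a))

Answer: (((t q) q) (\a.a))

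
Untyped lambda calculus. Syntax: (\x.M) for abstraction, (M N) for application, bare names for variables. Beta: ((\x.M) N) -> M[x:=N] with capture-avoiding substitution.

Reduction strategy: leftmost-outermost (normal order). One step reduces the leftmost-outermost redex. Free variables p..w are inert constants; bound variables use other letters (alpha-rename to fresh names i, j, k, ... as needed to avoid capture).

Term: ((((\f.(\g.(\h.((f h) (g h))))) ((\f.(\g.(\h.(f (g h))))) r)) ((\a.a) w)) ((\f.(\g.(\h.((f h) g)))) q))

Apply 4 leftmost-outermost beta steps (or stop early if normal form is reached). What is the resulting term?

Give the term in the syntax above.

Step 0: ((((\f.(\g.(\h.((f h) (g h))))) ((\f.(\g.(\h.(f (g h))))) r)) ((\a.a) w)) ((\f.(\g.(\h.((f h) g)))) q))
Step 1: (((\g.(\h.((((\f.(\g.(\h.(f (g h))))) r) h) (g h)))) ((\a.a) w)) ((\f.(\g.(\h.((f h) g)))) q))
Step 2: ((\h.((((\f.(\g.(\h.(f (g h))))) r) h) (((\a.a) w) h))) ((\f.(\g.(\h.((f h) g)))) q))
Step 3: ((((\f.(\g.(\h.(f (g h))))) r) ((\f.(\g.(\h.((f h) g)))) q)) (((\a.a) w) ((\f.(\g.(\h.((f h) g)))) q)))
Step 4: (((\g.(\h.(r (g h)))) ((\f.(\g.(\h.((f h) g)))) q)) (((\a.a) w) ((\f.(\g.(\h.((f h) g)))) q)))

Answer: (((\g.(\h.(r (g h)))) ((\f.(\g.(\h.((f h) g)))) q)) (((\a.a) w) ((\f.(\g.(\h.((f h) g)))) q)))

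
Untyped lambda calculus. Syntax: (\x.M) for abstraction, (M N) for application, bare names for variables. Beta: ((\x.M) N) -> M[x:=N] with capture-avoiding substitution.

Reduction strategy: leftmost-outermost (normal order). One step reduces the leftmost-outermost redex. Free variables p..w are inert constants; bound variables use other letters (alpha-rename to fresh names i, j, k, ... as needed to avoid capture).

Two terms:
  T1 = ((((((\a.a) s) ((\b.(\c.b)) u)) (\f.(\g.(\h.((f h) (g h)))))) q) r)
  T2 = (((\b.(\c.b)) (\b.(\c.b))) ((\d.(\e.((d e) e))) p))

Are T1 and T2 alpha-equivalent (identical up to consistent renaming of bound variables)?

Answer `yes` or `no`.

Term 1: ((((((\a.a) s) ((\b.(\c.b)) u)) (\f.(\g.(\h.((f h) (g h)))))) q) r)
Term 2: (((\b.(\c.b)) (\b.(\c.b))) ((\d.(\e.((d e) e))) p))
Alpha-equivalence: compare structure up to binder renaming.
Result: False

Answer: no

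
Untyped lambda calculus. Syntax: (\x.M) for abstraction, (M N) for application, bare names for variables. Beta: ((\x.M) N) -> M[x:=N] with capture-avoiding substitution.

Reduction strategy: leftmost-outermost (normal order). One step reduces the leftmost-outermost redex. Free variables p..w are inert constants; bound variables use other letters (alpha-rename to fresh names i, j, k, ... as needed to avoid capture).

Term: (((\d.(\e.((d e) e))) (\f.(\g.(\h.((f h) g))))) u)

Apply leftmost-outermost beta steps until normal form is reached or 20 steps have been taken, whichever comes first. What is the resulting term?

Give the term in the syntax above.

Step 0: (((\d.(\e.((d e) e))) (\f.(\g.(\h.((f h) g))))) u)
Step 1: ((\e.(((\f.(\g.(\h.((f h) g)))) e) e)) u)
Step 2: (((\f.(\g.(\h.((f h) g)))) u) u)
Step 3: ((\g.(\h.((u h) g))) u)
Step 4: (\h.((u h) u))

Answer: (\h.((u h) u))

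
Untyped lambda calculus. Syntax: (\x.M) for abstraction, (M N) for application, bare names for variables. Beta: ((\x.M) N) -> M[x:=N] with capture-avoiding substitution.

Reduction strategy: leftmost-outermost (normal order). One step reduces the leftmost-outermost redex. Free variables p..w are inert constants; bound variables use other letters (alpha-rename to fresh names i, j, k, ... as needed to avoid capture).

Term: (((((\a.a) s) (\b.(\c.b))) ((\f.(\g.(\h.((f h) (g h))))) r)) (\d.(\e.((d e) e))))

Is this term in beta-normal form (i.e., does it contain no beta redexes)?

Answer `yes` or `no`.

Term: (((((\a.a) s) (\b.(\c.b))) ((\f.(\g.(\h.((f h) (g h))))) r)) (\d.(\e.((d e) e))))
Found 2 beta redex(es).

Answer: no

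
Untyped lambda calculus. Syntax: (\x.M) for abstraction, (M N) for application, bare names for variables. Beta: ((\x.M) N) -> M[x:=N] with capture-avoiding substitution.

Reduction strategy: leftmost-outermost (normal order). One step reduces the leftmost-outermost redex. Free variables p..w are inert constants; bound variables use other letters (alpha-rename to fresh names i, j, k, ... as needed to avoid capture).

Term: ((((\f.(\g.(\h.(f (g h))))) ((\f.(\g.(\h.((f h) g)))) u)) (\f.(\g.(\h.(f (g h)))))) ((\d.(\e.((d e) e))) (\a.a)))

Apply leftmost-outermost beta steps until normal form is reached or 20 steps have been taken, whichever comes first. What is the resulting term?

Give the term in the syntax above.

Step 0: ((((\f.(\g.(\h.(f (g h))))) ((\f.(\g.(\h.((f h) g)))) u)) (\f.(\g.(\h.(f (g h)))))) ((\d.(\e.((d e) e))) (\a.a)))
Step 1: (((\g.(\h.(((\f.(\g.(\h.((f h) g)))) u) (g h)))) (\f.(\g.(\h.(f (g h)))))) ((\d.(\e.((d e) e))) (\a.a)))
Step 2: ((\h.(((\f.(\g.(\h.((f h) g)))) u) ((\f.(\g.(\h.(f (g h))))) h))) ((\d.(\e.((d e) e))) (\a.a)))
Step 3: (((\f.(\g.(\h.((f h) g)))) u) ((\f.(\g.(\h.(f (g h))))) ((\d.(\e.((d e) e))) (\a.a))))
Step 4: ((\g.(\h.((u h) g))) ((\f.(\g.(\h.(f (g h))))) ((\d.(\e.((d e) e))) (\a.a))))
Step 5: (\h.((u h) ((\f.(\g.(\h.(f (g h))))) ((\d.(\e.((d e) e))) (\a.a)))))
Step 6: (\h.((u h) (\g.(\h.(((\d.(\e.((d e) e))) (\a.a)) (g h))))))
Step 7: (\h.((u h) (\g.(\h.((\e.(((\a.a) e) e)) (g h))))))
Step 8: (\h.((u h) (\g.(\h.(((\a.a) (g h)) (g h))))))
Step 9: (\h.((u h) (\g.(\h.((g h) (g h))))))

Answer: (\h.((u h) (\g.(\h.((g h) (g h))))))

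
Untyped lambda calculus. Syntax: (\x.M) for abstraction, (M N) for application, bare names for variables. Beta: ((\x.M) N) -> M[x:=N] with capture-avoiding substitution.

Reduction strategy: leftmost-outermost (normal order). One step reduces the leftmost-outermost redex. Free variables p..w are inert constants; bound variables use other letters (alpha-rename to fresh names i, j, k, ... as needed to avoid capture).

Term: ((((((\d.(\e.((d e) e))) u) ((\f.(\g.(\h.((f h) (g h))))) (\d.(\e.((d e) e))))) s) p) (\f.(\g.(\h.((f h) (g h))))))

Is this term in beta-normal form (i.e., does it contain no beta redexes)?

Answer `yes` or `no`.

Term: ((((((\d.(\e.((d e) e))) u) ((\f.(\g.(\h.((f h) (g h))))) (\d.(\e.((d e) e))))) s) p) (\f.(\g.(\h.((f h) (g h))))))
Found 2 beta redex(es).

Answer: no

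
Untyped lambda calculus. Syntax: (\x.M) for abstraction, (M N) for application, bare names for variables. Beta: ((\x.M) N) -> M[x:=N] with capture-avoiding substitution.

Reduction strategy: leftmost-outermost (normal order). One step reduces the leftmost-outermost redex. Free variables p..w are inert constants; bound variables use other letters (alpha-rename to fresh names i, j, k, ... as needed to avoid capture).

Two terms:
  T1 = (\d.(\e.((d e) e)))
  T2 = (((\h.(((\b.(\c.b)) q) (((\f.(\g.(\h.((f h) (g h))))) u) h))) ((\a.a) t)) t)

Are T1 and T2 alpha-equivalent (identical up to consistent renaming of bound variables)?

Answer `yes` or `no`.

Term 1: (\d.(\e.((d e) e)))
Term 2: (((\h.(((\b.(\c.b)) q) (((\f.(\g.(\h.((f h) (g h))))) u) h))) ((\a.a) t)) t)
Alpha-equivalence: compare structure up to binder renaming.
Result: False

Answer: no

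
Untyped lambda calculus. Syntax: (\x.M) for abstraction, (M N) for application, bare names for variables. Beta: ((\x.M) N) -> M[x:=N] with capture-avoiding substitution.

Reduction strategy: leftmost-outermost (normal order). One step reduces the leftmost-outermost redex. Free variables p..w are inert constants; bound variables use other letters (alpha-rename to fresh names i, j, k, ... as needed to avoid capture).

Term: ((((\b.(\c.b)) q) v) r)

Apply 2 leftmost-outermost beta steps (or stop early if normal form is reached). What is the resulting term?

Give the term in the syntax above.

Step 0: ((((\b.(\c.b)) q) v) r)
Step 1: (((\c.q) v) r)
Step 2: (q r)

Answer: (q r)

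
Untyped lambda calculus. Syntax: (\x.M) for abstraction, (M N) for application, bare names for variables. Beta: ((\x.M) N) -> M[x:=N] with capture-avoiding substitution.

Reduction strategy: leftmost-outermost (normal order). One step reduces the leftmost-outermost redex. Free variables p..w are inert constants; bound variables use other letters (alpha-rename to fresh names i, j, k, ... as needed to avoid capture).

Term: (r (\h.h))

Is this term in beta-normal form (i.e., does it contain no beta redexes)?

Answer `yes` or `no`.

Term: (r (\h.h))
No beta redexes found.

Answer: yes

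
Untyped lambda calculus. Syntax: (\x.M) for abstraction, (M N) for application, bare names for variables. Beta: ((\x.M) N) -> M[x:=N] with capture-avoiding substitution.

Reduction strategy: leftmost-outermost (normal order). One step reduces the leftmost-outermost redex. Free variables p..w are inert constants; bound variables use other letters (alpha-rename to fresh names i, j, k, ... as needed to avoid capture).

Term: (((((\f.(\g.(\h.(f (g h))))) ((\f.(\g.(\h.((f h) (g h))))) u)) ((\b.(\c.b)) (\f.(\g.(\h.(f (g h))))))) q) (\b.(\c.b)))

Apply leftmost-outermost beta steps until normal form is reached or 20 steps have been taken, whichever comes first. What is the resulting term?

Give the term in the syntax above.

Answer: ((u (\b.(\c.b))) (\g.(\h.(\c.(g h)))))

Derivation:
Step 0: (((((\f.(\g.(\h.(f (g h))))) ((\f.(\g.(\h.((f h) (g h))))) u)) ((\b.(\c.b)) (\f.(\g.(\h.(f (g h))))))) q) (\b.(\c.b)))
Step 1: ((((\g.(\h.(((\f.(\g.(\h.((f h) (g h))))) u) (g h)))) ((\b.(\c.b)) (\f.(\g.(\h.(f (g h))))))) q) (\b.(\c.b)))
Step 2: (((\h.(((\f.(\g.(\h.((f h) (g h))))) u) (((\b.(\c.b)) (\f.(\g.(\h.(f (g h)))))) h))) q) (\b.(\c.b)))
Step 3: ((((\f.(\g.(\h.((f h) (g h))))) u) (((\b.(\c.b)) (\f.(\g.(\h.(f (g h)))))) q)) (\b.(\c.b)))
Step 4: (((\g.(\h.((u h) (g h)))) (((\b.(\c.b)) (\f.(\g.(\h.(f (g h)))))) q)) (\b.(\c.b)))
Step 5: ((\h.((u h) ((((\b.(\c.b)) (\f.(\g.(\h.(f (g h)))))) q) h))) (\b.(\c.b)))
Step 6: ((u (\b.(\c.b))) ((((\b.(\c.b)) (\f.(\g.(\h.(f (g h)))))) q) (\b.(\c.b))))
Step 7: ((u (\b.(\c.b))) (((\c.(\f.(\g.(\h.(f (g h)))))) q) (\b.(\c.b))))
Step 8: ((u (\b.(\c.b))) ((\f.(\g.(\h.(f (g h))))) (\b.(\c.b))))
Step 9: ((u (\b.(\c.b))) (\g.(\h.((\b.(\c.b)) (g h)))))
Step 10: ((u (\b.(\c.b))) (\g.(\h.(\c.(g h)))))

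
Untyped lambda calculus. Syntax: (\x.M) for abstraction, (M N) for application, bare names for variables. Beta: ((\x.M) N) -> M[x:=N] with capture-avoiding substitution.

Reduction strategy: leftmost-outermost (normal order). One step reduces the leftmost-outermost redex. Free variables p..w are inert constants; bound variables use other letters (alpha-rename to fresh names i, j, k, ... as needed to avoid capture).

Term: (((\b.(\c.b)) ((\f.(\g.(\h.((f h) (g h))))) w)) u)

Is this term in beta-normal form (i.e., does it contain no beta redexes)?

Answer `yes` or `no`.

Answer: no

Derivation:
Term: (((\b.(\c.b)) ((\f.(\g.(\h.((f h) (g h))))) w)) u)
Found 2 beta redex(es).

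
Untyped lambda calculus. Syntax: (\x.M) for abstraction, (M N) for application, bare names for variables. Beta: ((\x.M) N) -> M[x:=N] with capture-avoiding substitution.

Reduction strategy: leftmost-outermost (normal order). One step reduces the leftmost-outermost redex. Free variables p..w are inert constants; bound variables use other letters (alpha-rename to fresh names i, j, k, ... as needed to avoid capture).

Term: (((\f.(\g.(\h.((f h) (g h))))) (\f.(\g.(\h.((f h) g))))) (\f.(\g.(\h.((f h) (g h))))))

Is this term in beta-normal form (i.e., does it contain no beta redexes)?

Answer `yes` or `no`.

Term: (((\f.(\g.(\h.((f h) (g h))))) (\f.(\g.(\h.((f h) g))))) (\f.(\g.(\h.((f h) (g h))))))
Found 1 beta redex(es).

Answer: no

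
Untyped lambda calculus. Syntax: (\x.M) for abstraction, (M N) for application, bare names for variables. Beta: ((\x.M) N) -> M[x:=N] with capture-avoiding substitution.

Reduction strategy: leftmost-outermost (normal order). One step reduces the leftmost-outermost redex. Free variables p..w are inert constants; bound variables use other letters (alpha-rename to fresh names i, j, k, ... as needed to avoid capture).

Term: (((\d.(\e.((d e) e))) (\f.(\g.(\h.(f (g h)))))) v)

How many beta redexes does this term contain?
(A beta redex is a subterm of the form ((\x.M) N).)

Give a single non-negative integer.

Term: (((\d.(\e.((d e) e))) (\f.(\g.(\h.(f (g h)))))) v)
  Redex: ((\d.(\e.((d e) e))) (\f.(\g.(\h.(f (g h))))))
Total redexes: 1

Answer: 1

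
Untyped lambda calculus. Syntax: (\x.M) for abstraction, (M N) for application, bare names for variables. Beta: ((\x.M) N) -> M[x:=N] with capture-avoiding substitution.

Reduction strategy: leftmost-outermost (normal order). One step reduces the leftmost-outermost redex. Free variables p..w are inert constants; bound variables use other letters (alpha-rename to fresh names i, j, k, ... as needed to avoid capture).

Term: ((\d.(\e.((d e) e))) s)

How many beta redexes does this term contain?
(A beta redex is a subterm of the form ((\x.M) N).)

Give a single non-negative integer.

Answer: 1

Derivation:
Term: ((\d.(\e.((d e) e))) s)
  Redex: ((\d.(\e.((d e) e))) s)
Total redexes: 1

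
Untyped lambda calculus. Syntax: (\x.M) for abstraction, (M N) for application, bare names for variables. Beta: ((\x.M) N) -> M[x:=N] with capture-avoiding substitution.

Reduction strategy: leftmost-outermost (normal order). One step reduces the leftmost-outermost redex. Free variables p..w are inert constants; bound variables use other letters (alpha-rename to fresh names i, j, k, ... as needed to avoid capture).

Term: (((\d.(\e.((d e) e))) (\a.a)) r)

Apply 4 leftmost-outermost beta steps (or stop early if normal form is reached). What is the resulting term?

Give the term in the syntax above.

Step 0: (((\d.(\e.((d e) e))) (\a.a)) r)
Step 1: ((\e.(((\a.a) e) e)) r)
Step 2: (((\a.a) r) r)
Step 3: (r r)
Step 4: (normal form reached)

Answer: (r r)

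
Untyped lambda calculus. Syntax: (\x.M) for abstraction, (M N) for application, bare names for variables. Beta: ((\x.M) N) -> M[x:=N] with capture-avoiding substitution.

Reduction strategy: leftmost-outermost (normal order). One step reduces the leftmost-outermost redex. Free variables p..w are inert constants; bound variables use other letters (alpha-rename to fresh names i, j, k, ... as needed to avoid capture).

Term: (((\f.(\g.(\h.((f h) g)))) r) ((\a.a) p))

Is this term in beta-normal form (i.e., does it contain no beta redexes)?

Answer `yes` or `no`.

Term: (((\f.(\g.(\h.((f h) g)))) r) ((\a.a) p))
Found 2 beta redex(es).

Answer: no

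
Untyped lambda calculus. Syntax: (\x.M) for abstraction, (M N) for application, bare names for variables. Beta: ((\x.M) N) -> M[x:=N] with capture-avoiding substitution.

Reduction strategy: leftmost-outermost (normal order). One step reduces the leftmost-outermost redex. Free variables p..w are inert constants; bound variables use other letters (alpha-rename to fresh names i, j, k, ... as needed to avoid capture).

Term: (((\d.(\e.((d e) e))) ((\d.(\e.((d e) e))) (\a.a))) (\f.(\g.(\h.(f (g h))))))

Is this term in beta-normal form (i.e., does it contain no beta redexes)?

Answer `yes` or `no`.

Term: (((\d.(\e.((d e) e))) ((\d.(\e.((d e) e))) (\a.a))) (\f.(\g.(\h.(f (g h))))))
Found 2 beta redex(es).

Answer: no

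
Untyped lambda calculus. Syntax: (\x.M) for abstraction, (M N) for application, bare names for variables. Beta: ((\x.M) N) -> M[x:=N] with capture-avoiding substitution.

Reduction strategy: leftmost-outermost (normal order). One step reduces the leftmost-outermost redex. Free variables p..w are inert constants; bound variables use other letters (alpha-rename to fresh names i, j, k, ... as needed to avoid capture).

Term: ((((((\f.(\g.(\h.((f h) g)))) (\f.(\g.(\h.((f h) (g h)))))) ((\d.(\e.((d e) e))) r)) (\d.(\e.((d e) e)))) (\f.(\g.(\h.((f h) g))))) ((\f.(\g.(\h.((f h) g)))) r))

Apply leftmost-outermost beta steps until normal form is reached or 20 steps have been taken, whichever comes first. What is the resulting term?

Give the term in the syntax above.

Step 0: ((((((\f.(\g.(\h.((f h) g)))) (\f.(\g.(\h.((f h) (g h)))))) ((\d.(\e.((d e) e))) r)) (\d.(\e.((d e) e)))) (\f.(\g.(\h.((f h) g))))) ((\f.(\g.(\h.((f h) g)))) r))
Step 1: (((((\g.(\h.(((\f.(\g.(\h.((f h) (g h))))) h) g))) ((\d.(\e.((d e) e))) r)) (\d.(\e.((d e) e)))) (\f.(\g.(\h.((f h) g))))) ((\f.(\g.(\h.((f h) g)))) r))
Step 2: ((((\h.(((\f.(\g.(\h.((f h) (g h))))) h) ((\d.(\e.((d e) e))) r))) (\d.(\e.((d e) e)))) (\f.(\g.(\h.((f h) g))))) ((\f.(\g.(\h.((f h) g)))) r))
Step 3: (((((\f.(\g.(\h.((f h) (g h))))) (\d.(\e.((d e) e)))) ((\d.(\e.((d e) e))) r)) (\f.(\g.(\h.((f h) g))))) ((\f.(\g.(\h.((f h) g)))) r))
Step 4: ((((\g.(\h.(((\d.(\e.((d e) e))) h) (g h)))) ((\d.(\e.((d e) e))) r)) (\f.(\g.(\h.((f h) g))))) ((\f.(\g.(\h.((f h) g)))) r))
Step 5: (((\h.(((\d.(\e.((d e) e))) h) (((\d.(\e.((d e) e))) r) h))) (\f.(\g.(\h.((f h) g))))) ((\f.(\g.(\h.((f h) g)))) r))
Step 6: ((((\d.(\e.((d e) e))) (\f.(\g.(\h.((f h) g))))) (((\d.(\e.((d e) e))) r) (\f.(\g.(\h.((f h) g)))))) ((\f.(\g.(\h.((f h) g)))) r))
Step 7: (((\e.(((\f.(\g.(\h.((f h) g)))) e) e)) (((\d.(\e.((d e) e))) r) (\f.(\g.(\h.((f h) g)))))) ((\f.(\g.(\h.((f h) g)))) r))
Step 8: ((((\f.(\g.(\h.((f h) g)))) (((\d.(\e.((d e) e))) r) (\f.(\g.(\h.((f h) g)))))) (((\d.(\e.((d e) e))) r) (\f.(\g.(\h.((f h) g)))))) ((\f.(\g.(\h.((f h) g)))) r))
Step 9: (((\g.(\h.(((((\d.(\e.((d e) e))) r) (\f.(\g.(\h.((f h) g))))) h) g))) (((\d.(\e.((d e) e))) r) (\f.(\g.(\h.((f h) g)))))) ((\f.(\g.(\h.((f h) g)))) r))
Step 10: ((\h.(((((\d.(\e.((d e) e))) r) (\f.(\g.(\h.((f h) g))))) h) (((\d.(\e.((d e) e))) r) (\f.(\g.(\h.((f h) g))))))) ((\f.(\g.(\h.((f h) g)))) r))
Step 11: (((((\d.(\e.((d e) e))) r) (\f.(\g.(\h.((f h) g))))) ((\f.(\g.(\h.((f h) g)))) r)) (((\d.(\e.((d e) e))) r) (\f.(\g.(\h.((f h) g))))))
Step 12: ((((\e.((r e) e)) (\f.(\g.(\h.((f h) g))))) ((\f.(\g.(\h.((f h) g)))) r)) (((\d.(\e.((d e) e))) r) (\f.(\g.(\h.((f h) g))))))
Step 13: ((((r (\f.(\g.(\h.((f h) g))))) (\f.(\g.(\h.((f h) g))))) ((\f.(\g.(\h.((f h) g)))) r)) (((\d.(\e.((d e) e))) r) (\f.(\g.(\h.((f h) g))))))
Step 14: ((((r (\f.(\g.(\h.((f h) g))))) (\f.(\g.(\h.((f h) g))))) (\g.(\h.((r h) g)))) (((\d.(\e.((d e) e))) r) (\f.(\g.(\h.((f h) g))))))
Step 15: ((((r (\f.(\g.(\h.((f h) g))))) (\f.(\g.(\h.((f h) g))))) (\g.(\h.((r h) g)))) ((\e.((r e) e)) (\f.(\g.(\h.((f h) g))))))
Step 16: ((((r (\f.(\g.(\h.((f h) g))))) (\f.(\g.(\h.((f h) g))))) (\g.(\h.((r h) g)))) ((r (\f.(\g.(\h.((f h) g))))) (\f.(\g.(\h.((f h) g))))))

Answer: ((((r (\f.(\g.(\h.((f h) g))))) (\f.(\g.(\h.((f h) g))))) (\g.(\h.((r h) g)))) ((r (\f.(\g.(\h.((f h) g))))) (\f.(\g.(\h.((f h) g))))))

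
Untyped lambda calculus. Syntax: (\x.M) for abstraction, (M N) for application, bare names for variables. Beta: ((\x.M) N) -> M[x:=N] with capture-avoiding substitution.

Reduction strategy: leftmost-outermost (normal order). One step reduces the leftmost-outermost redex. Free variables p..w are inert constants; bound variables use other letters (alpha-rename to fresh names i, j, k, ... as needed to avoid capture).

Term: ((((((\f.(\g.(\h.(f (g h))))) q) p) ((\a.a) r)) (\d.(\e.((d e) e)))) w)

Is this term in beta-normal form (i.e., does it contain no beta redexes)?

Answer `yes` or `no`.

Term: ((((((\f.(\g.(\h.(f (g h))))) q) p) ((\a.a) r)) (\d.(\e.((d e) e)))) w)
Found 2 beta redex(es).

Answer: no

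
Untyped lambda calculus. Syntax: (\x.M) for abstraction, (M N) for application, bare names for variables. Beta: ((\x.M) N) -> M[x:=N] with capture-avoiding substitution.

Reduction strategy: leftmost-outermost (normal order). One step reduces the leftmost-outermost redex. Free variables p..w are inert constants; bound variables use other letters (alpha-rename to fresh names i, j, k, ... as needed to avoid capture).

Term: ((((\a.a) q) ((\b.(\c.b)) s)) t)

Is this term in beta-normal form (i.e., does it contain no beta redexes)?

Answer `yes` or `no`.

Answer: no

Derivation:
Term: ((((\a.a) q) ((\b.(\c.b)) s)) t)
Found 2 beta redex(es).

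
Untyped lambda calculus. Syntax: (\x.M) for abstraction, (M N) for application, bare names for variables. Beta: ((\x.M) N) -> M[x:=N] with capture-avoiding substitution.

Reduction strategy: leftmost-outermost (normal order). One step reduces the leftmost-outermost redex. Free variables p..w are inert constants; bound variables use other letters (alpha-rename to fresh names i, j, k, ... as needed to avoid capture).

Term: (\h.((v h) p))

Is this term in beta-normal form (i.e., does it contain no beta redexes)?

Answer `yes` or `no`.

Answer: yes

Derivation:
Term: (\h.((v h) p))
No beta redexes found.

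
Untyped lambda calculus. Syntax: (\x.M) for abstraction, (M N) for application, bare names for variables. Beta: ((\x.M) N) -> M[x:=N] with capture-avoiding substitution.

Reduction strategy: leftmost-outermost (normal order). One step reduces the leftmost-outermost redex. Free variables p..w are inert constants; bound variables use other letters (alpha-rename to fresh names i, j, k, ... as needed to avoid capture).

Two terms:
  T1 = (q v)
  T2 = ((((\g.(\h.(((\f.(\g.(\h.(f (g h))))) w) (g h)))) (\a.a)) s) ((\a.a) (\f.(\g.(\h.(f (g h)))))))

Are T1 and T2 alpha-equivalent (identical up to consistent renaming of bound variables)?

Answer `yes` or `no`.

Answer: no

Derivation:
Term 1: (q v)
Term 2: ((((\g.(\h.(((\f.(\g.(\h.(f (g h))))) w) (g h)))) (\a.a)) s) ((\a.a) (\f.(\g.(\h.(f (g h)))))))
Alpha-equivalence: compare structure up to binder renaming.
Result: False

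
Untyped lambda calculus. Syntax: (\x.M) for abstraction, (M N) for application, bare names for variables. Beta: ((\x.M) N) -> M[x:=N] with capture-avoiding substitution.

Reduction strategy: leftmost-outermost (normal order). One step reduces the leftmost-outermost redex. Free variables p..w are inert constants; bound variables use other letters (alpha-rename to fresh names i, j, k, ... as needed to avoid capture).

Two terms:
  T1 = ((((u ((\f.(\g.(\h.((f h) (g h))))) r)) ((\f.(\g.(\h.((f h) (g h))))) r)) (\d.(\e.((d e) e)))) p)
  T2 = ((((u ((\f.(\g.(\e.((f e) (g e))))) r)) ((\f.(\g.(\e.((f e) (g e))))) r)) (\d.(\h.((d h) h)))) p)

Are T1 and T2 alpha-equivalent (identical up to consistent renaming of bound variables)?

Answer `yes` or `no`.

Term 1: ((((u ((\f.(\g.(\h.((f h) (g h))))) r)) ((\f.(\g.(\h.((f h) (g h))))) r)) (\d.(\e.((d e) e)))) p)
Term 2: ((((u ((\f.(\g.(\e.((f e) (g e))))) r)) ((\f.(\g.(\e.((f e) (g e))))) r)) (\d.(\h.((d h) h)))) p)
Alpha-equivalence: compare structure up to binder renaming.
Result: True

Answer: yes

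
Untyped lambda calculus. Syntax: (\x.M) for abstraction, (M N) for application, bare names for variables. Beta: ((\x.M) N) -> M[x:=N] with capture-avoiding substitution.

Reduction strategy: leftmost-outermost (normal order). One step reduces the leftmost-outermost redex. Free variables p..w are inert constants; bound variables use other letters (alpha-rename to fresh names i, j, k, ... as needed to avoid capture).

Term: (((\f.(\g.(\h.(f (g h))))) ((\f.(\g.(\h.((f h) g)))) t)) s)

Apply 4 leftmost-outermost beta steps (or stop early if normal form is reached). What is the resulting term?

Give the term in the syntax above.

Answer: (\h.(\i.((t i) (s h))))

Derivation:
Step 0: (((\f.(\g.(\h.(f (g h))))) ((\f.(\g.(\h.((f h) g)))) t)) s)
Step 1: ((\g.(\h.(((\f.(\g.(\h.((f h) g)))) t) (g h)))) s)
Step 2: (\h.(((\f.(\g.(\h.((f h) g)))) t) (s h)))
Step 3: (\h.((\g.(\h.((t h) g))) (s h)))
Step 4: (\h.(\i.((t i) (s h))))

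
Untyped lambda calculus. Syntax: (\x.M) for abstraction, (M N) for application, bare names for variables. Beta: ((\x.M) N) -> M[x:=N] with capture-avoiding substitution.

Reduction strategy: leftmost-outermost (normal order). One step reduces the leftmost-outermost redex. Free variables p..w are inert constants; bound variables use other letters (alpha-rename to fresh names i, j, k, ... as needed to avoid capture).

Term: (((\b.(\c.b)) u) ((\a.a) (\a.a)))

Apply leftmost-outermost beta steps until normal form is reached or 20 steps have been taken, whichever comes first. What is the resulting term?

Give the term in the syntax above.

Answer: u

Derivation:
Step 0: (((\b.(\c.b)) u) ((\a.a) (\a.a)))
Step 1: ((\c.u) ((\a.a) (\a.a)))
Step 2: u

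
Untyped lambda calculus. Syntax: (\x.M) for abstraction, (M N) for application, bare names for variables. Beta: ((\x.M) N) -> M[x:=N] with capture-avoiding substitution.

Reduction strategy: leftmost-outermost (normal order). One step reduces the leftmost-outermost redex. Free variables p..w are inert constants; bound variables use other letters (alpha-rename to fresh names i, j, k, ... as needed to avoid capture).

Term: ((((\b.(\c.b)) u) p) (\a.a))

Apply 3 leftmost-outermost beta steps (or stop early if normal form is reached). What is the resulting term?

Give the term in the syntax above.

Answer: (u (\a.a))

Derivation:
Step 0: ((((\b.(\c.b)) u) p) (\a.a))
Step 1: (((\c.u) p) (\a.a))
Step 2: (u (\a.a))
Step 3: (normal form reached)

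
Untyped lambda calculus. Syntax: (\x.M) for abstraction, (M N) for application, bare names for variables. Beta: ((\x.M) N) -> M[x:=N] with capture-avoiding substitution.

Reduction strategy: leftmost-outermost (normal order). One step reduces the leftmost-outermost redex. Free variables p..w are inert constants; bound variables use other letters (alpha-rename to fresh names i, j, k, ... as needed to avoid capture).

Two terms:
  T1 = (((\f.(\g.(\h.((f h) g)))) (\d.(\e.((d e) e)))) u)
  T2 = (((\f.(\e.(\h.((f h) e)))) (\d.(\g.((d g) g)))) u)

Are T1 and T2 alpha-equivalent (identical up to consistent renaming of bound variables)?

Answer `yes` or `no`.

Answer: yes

Derivation:
Term 1: (((\f.(\g.(\h.((f h) g)))) (\d.(\e.((d e) e)))) u)
Term 2: (((\f.(\e.(\h.((f h) e)))) (\d.(\g.((d g) g)))) u)
Alpha-equivalence: compare structure up to binder renaming.
Result: True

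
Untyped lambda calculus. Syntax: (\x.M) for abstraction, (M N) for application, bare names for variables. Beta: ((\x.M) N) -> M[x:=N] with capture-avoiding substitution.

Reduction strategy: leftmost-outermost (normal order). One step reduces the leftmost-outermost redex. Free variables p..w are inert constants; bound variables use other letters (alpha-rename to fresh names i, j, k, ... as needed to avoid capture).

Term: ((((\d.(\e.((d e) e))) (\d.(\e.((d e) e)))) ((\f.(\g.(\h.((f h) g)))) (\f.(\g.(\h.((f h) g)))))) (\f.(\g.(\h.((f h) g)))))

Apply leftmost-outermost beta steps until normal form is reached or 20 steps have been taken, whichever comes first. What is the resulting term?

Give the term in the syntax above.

Step 0: ((((\d.(\e.((d e) e))) (\d.(\e.((d e) e)))) ((\f.(\g.(\h.((f h) g)))) (\f.(\g.(\h.((f h) g)))))) (\f.(\g.(\h.((f h) g)))))
Step 1: (((\e.(((\d.(\e.((d e) e))) e) e)) ((\f.(\g.(\h.((f h) g)))) (\f.(\g.(\h.((f h) g)))))) (\f.(\g.(\h.((f h) g)))))
Step 2: ((((\d.(\e.((d e) e))) ((\f.(\g.(\h.((f h) g)))) (\f.(\g.(\h.((f h) g)))))) ((\f.(\g.(\h.((f h) g)))) (\f.(\g.(\h.((f h) g)))))) (\f.(\g.(\h.((f h) g)))))
Step 3: (((\e.((((\f.(\g.(\h.((f h) g)))) (\f.(\g.(\h.((f h) g))))) e) e)) ((\f.(\g.(\h.((f h) g)))) (\f.(\g.(\h.((f h) g)))))) (\f.(\g.(\h.((f h) g)))))
Step 4: (((((\f.(\g.(\h.((f h) g)))) (\f.(\g.(\h.((f h) g))))) ((\f.(\g.(\h.((f h) g)))) (\f.(\g.(\h.((f h) g)))))) ((\f.(\g.(\h.((f h) g)))) (\f.(\g.(\h.((f h) g)))))) (\f.(\g.(\h.((f h) g)))))
Step 5: ((((\g.(\h.(((\f.(\g.(\h.((f h) g)))) h) g))) ((\f.(\g.(\h.((f h) g)))) (\f.(\g.(\h.((f h) g)))))) ((\f.(\g.(\h.((f h) g)))) (\f.(\g.(\h.((f h) g)))))) (\f.(\g.(\h.((f h) g)))))
Step 6: (((\h.(((\f.(\g.(\h.((f h) g)))) h) ((\f.(\g.(\h.((f h) g)))) (\f.(\g.(\h.((f h) g))))))) ((\f.(\g.(\h.((f h) g)))) (\f.(\g.(\h.((f h) g)))))) (\f.(\g.(\h.((f h) g)))))
Step 7: ((((\f.(\g.(\h.((f h) g)))) ((\f.(\g.(\h.((f h) g)))) (\f.(\g.(\h.((f h) g)))))) ((\f.(\g.(\h.((f h) g)))) (\f.(\g.(\h.((f h) g)))))) (\f.(\g.(\h.((f h) g)))))
Step 8: (((\g.(\h.((((\f.(\g.(\h.((f h) g)))) (\f.(\g.(\h.((f h) g))))) h) g))) ((\f.(\g.(\h.((f h) g)))) (\f.(\g.(\h.((f h) g)))))) (\f.(\g.(\h.((f h) g)))))
Step 9: ((\h.((((\f.(\g.(\h.((f h) g)))) (\f.(\g.(\h.((f h) g))))) h) ((\f.(\g.(\h.((f h) g)))) (\f.(\g.(\h.((f h) g))))))) (\f.(\g.(\h.((f h) g)))))
Step 10: ((((\f.(\g.(\h.((f h) g)))) (\f.(\g.(\h.((f h) g))))) (\f.(\g.(\h.((f h) g))))) ((\f.(\g.(\h.((f h) g)))) (\f.(\g.(\h.((f h) g))))))
Step 11: (((\g.(\h.(((\f.(\g.(\h.((f h) g)))) h) g))) (\f.(\g.(\h.((f h) g))))) ((\f.(\g.(\h.((f h) g)))) (\f.(\g.(\h.((f h) g))))))
Step 12: ((\h.(((\f.(\g.(\h.((f h) g)))) h) (\f.(\g.(\h.((f h) g)))))) ((\f.(\g.(\h.((f h) g)))) (\f.(\g.(\h.((f h) g))))))
Step 13: (((\f.(\g.(\h.((f h) g)))) ((\f.(\g.(\h.((f h) g)))) (\f.(\g.(\h.((f h) g)))))) (\f.(\g.(\h.((f h) g)))))
Step 14: ((\g.(\h.((((\f.(\g.(\h.((f h) g)))) (\f.(\g.(\h.((f h) g))))) h) g))) (\f.(\g.(\h.((f h) g)))))
Step 15: (\h.((((\f.(\g.(\h.((f h) g)))) (\f.(\g.(\h.((f h) g))))) h) (\f.(\g.(\h.((f h) g))))))
Step 16: (\h.(((\g.(\h.(((\f.(\g.(\h.((f h) g)))) h) g))) h) (\f.(\g.(\h.((f h) g))))))
Step 17: (\h.((\i.(((\f.(\g.(\h.((f h) g)))) i) h)) (\f.(\g.(\h.((f h) g))))))
Step 18: (\h.(((\f.(\g.(\h.((f h) g)))) (\f.(\g.(\h.((f h) g))))) h))
Step 19: (\h.((\g.(\h.(((\f.(\g.(\h.((f h) g)))) h) g))) h))
Step 20: (\h.(\i.(((\f.(\g.(\h.((f h) g)))) i) h)))

Answer: (\h.(\i.(((\f.(\g.(\h.((f h) g)))) i) h)))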